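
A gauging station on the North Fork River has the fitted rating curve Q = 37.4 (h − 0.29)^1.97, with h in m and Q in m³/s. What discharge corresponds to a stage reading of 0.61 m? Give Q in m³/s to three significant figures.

Q = 37.4 × (0.61 − 0.29)^1.97 = 37.4 × 0.32^1.97 = 3.963 m³/s

3.96 m³/s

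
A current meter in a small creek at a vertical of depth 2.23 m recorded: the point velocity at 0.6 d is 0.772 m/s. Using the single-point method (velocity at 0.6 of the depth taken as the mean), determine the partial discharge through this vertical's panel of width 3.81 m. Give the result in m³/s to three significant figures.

v̄ = v₀.₆ = 0.772 m/s
q = v̄ × d × w = 0.7720 × 2.23 × 3.81 = 6.559 m³/s

6.56 m³/s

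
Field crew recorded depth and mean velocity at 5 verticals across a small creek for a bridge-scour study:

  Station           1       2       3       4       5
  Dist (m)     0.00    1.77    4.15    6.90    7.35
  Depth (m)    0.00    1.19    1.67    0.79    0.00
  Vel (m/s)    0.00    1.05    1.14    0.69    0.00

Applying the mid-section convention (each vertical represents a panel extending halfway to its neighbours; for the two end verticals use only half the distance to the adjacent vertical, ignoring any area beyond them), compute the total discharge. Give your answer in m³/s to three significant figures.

8.35 m³/s

w_2 = (4.15 − 0.00)/2 = 2.075 m; q_2 = 1.05 × 1.19 × 2.075 = 2.593 m³/s
w_3 = (6.90 − 1.77)/2 = 2.565 m; q_3 = 1.14 × 1.67 × 2.565 = 4.883 m³/s
w_4 = (7.35 − 4.15)/2 = 1.6 m; q_4 = 0.69 × 0.79 × 1.6 = 0.8722 m³/s
Stations 1, 5 contribute zero (depth or velocity is 0).
Q = Σ qᵢ = 8.348 m³/s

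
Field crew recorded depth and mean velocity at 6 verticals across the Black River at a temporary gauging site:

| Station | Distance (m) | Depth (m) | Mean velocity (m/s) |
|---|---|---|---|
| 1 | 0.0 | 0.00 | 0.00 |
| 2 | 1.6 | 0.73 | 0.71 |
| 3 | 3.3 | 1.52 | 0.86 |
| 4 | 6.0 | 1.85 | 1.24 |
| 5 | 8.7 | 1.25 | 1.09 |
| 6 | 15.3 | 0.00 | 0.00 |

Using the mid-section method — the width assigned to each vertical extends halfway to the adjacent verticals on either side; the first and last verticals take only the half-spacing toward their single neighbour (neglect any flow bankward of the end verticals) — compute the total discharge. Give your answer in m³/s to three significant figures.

w_2 = (3.3 − 0.0)/2 = 1.65 m; q_2 = 0.71 × 0.73 × 1.65 = 0.8552 m³/s
w_3 = (6.0 − 1.6)/2 = 2.2 m; q_3 = 0.86 × 1.52 × 2.2 = 2.876 m³/s
w_4 = (8.7 − 3.3)/2 = 2.7 m; q_4 = 1.24 × 1.85 × 2.7 = 6.194 m³/s
w_5 = (15.3 − 6.0)/2 = 4.65 m; q_5 = 1.09 × 1.25 × 4.65 = 6.336 m³/s
Stations 1, 6 contribute zero (depth or velocity is 0).
Q = Σ qᵢ = 16.26 m³/s

16.3 m³/s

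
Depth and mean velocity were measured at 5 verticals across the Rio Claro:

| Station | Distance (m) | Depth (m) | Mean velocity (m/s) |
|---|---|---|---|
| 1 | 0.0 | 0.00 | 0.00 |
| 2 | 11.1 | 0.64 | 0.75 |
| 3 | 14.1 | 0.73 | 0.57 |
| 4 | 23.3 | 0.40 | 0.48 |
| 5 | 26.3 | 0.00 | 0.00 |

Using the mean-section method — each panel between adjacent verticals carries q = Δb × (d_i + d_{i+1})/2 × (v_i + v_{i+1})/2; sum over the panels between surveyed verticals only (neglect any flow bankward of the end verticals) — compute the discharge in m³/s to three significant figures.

Panel 1-2: Δb = 11.1 m, d̄ = (0.00+0.64)/2 = 0.32, v̄ = (0.00+0.75)/2 = 0.375 → q = 11.1×0.32×0.375 = 1.332 m³/s
Panel 2-3: Δb = 3 m, d̄ = (0.64+0.73)/2 = 0.685, v̄ = (0.75+0.57)/2 = 0.66 → q = 3×0.685×0.66 = 1.356 m³/s
Panel 3-4: Δb = 9.2 m, d̄ = (0.73+0.40)/2 = 0.565, v̄ = (0.57+0.48)/2 = 0.525 → q = 9.2×0.565×0.525 = 2.729 m³/s
Panel 4-5: Δb = 3 m, d̄ = (0.40+0.00)/2 = 0.2, v̄ = (0.48+0.00)/2 = 0.24 → q = 3×0.2×0.24 = 0.1440 m³/s
Q = Σ q = 5.561 m³/s

5.56 m³/s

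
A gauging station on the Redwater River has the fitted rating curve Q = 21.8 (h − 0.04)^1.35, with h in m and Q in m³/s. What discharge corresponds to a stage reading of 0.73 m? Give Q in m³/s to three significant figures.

Q = 21.8 × (0.73 − 0.04)^1.35 = 21.8 × 0.69^1.35 = 13.21 m³/s

13.2 m³/s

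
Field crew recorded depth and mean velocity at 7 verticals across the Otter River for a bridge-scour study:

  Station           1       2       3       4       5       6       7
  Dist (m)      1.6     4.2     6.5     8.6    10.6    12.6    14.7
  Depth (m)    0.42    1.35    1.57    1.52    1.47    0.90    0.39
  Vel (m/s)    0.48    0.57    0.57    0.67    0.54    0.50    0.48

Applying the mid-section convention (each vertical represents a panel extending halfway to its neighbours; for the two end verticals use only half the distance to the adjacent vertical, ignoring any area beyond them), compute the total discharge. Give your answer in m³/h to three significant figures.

32100 m³/h

w_1 = (4.2 − 1.6)/2 = 1.3 m; q_1 = 0.48 × 0.42 × 1.3 = 0.2621 m³/s
w_2 = (6.5 − 1.6)/2 = 2.45 m; q_2 = 0.57 × 1.35 × 2.45 = 1.885 m³/s
w_3 = (8.6 − 4.2)/2 = 2.2 m; q_3 = 0.57 × 1.57 × 2.2 = 1.969 m³/s
w_4 = (10.6 − 6.5)/2 = 2.05 m; q_4 = 0.67 × 1.52 × 2.05 = 2.088 m³/s
w_5 = (12.6 − 8.6)/2 = 2 m; q_5 = 0.54 × 1.47 × 2 = 1.588 m³/s
w_6 = (14.7 − 10.6)/2 = 2.05 m; q_6 = 0.50 × 0.90 × 2.05 = 0.9225 m³/s
w_7 = (14.7 − 12.6)/2 = 1.05 m; q_7 = 0.48 × 0.39 × 1.05 = 0.1966 m³/s
Q = Σ qᵢ = 8.911 m³/s
= 8.911 × 3600 = 32080 m³/h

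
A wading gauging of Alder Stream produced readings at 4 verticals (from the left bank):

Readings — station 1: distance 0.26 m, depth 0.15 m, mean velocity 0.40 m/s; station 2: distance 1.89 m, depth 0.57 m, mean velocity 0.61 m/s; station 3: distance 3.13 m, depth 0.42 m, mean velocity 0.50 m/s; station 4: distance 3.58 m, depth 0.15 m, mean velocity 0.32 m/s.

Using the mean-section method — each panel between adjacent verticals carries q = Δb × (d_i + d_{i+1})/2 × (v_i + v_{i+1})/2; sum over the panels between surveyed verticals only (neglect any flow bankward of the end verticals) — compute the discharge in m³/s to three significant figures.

Panel 1-2: Δb = 1.63 m, d̄ = (0.15+0.57)/2 = 0.36, v̄ = (0.40+0.61)/2 = 0.505 → q = 1.63×0.36×0.505 = 0.2963 m³/s
Panel 2-3: Δb = 1.24 m, d̄ = (0.57+0.42)/2 = 0.495, v̄ = (0.61+0.50)/2 = 0.555 → q = 1.24×0.495×0.555 = 0.3407 m³/s
Panel 3-4: Δb = 0.45 m, d̄ = (0.42+0.15)/2 = 0.285, v̄ = (0.50+0.32)/2 = 0.41 → q = 0.45×0.285×0.41 = 0.05258 m³/s
Q = Σ q = 0.6896 m³/s

0.690 m³/s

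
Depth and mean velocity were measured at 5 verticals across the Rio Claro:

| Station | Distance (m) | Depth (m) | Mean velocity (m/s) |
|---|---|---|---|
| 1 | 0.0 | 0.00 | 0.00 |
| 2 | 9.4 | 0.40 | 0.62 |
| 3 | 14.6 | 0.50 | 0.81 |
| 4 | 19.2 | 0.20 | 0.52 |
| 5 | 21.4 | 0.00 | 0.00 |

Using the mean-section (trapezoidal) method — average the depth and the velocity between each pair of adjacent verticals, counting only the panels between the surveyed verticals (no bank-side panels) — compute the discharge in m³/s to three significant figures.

Panel 1-2: Δb = 9.4 m, d̄ = (0.00+0.40)/2 = 0.2, v̄ = (0.00+0.62)/2 = 0.31 → q = 9.4×0.2×0.31 = 0.5828 m³/s
Panel 2-3: Δb = 5.2 m, d̄ = (0.40+0.50)/2 = 0.45, v̄ = (0.62+0.81)/2 = 0.715 → q = 5.2×0.45×0.715 = 1.673 m³/s
Panel 3-4: Δb = 4.6 m, d̄ = (0.50+0.20)/2 = 0.35, v̄ = (0.81+0.52)/2 = 0.665 → q = 4.6×0.35×0.665 = 1.071 m³/s
Panel 4-5: Δb = 2.2 m, d̄ = (0.20+0.00)/2 = 0.1, v̄ = (0.52+0.00)/2 = 0.26 → q = 2.2×0.1×0.26 = 0.05720 m³/s
Q = Σ q = 3.384 m³/s

3.38 m³/s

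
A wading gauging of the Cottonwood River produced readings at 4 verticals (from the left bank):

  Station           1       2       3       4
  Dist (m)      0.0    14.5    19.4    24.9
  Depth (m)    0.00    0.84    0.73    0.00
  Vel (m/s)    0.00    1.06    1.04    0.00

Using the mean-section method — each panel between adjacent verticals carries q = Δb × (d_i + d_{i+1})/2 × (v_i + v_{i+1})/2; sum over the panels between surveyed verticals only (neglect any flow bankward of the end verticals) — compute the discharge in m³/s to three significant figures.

Panel 1-2: Δb = 14.5 m, d̄ = (0.00+0.84)/2 = 0.42, v̄ = (0.00+1.06)/2 = 0.53 → q = 14.5×0.42×0.53 = 3.228 m³/s
Panel 2-3: Δb = 4.9 m, d̄ = (0.84+0.73)/2 = 0.785, v̄ = (1.06+1.04)/2 = 1.05 → q = 4.9×0.785×1.05 = 4.039 m³/s
Panel 3-4: Δb = 5.5 m, d̄ = (0.73+0.00)/2 = 0.365, v̄ = (1.04+0.00)/2 = 0.52 → q = 5.5×0.365×0.52 = 1.044 m³/s
Q = Σ q = 8.310 m³/s

8.31 m³/s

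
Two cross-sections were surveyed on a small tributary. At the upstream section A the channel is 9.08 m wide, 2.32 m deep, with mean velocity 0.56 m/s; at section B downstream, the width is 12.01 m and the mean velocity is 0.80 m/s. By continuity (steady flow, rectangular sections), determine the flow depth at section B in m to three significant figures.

1.23 m

Q = A₁V₁ = (9.08×2.32) × 0.56 = 11.80 m³/s
d₂ = Q/(b₂ V₂) = 11.80/(12.01×0.80) = 1.228 m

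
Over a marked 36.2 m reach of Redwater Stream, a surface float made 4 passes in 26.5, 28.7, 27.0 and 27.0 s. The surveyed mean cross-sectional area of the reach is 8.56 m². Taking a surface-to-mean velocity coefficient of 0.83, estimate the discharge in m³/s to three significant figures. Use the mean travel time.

t̄ = (26.5 + 28.7 + 27.0 + 27.0) / 4 = 27.3 s
v_surface = L / t̄ = 36.2 / 27.3 = 1.326 m/s
v_mean = 0.83 × 1.326 = 1.101 m/s
Q = A × v_mean = 8.56 × 1.101 = 9.421 m³/s

9.42 m³/s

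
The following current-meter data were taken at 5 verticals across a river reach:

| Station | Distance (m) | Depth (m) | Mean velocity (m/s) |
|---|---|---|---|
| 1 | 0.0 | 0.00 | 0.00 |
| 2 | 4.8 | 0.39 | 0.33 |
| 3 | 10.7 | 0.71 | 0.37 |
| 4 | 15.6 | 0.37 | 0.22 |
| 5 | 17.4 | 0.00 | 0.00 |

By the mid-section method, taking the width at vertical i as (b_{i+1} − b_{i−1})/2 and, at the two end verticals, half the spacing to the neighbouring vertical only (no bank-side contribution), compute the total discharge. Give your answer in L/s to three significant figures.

w_2 = (10.7 − 0.0)/2 = 5.35 m; q_2 = 0.33 × 0.39 × 5.35 = 0.6885 m³/s
w_3 = (15.6 − 4.8)/2 = 5.4 m; q_3 = 0.37 × 0.71 × 5.4 = 1.419 m³/s
w_4 = (17.4 − 10.7)/2 = 3.35 m; q_4 = 0.22 × 0.37 × 3.35 = 0.2727 m³/s
Stations 1, 5 contribute zero (depth or velocity is 0).
Q = Σ qᵢ = 2.380 m³/s
= 2.380 × 1000 = 2380 L/s

2380 L/s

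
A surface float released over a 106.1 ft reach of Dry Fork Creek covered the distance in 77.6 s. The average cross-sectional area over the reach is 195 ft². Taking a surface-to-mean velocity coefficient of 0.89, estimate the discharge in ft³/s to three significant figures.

v_surface = L / t̄ = 106.1 / 77.6 = 1.367 ft/s
v_mean = 0.89 × 1.367 = 1.217 ft/s
Q = A × v_mean = 195 × 1.217 = 237.3 ft³/s

237 ft³/s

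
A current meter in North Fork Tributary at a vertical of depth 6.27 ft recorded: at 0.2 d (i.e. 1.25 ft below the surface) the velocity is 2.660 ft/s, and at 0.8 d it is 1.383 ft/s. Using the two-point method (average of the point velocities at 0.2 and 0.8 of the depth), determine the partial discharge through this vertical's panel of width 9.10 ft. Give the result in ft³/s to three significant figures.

115 ft³/s

v̄ = (2.660 + 1.383) / 2 = 2.022 ft/s
q = v̄ × d × w = 2.022 × 6.27 × 9.10 = 115.3 ft³/s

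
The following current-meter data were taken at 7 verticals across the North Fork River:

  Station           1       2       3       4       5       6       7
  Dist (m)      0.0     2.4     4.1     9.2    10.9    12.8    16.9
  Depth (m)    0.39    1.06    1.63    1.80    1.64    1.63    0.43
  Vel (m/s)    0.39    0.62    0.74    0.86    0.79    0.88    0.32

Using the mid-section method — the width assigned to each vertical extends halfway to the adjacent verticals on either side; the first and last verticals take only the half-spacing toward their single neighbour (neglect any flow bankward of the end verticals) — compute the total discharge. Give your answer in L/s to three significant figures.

w_1 = (2.4 − 0.0)/2 = 1.2 m; q_1 = 0.39 × 0.39 × 1.2 = 0.1825 m³/s
w_2 = (4.1 − 0.0)/2 = 2.05 m; q_2 = 0.62 × 1.06 × 2.05 = 1.347 m³/s
w_3 = (9.2 − 2.4)/2 = 3.4 m; q_3 = 0.74 × 1.63 × 3.4 = 4.101 m³/s
w_4 = (10.9 − 4.1)/2 = 3.4 m; q_4 = 0.86 × 1.80 × 3.4 = 5.263 m³/s
w_5 = (12.8 − 9.2)/2 = 1.8 m; q_5 = 0.79 × 1.64 × 1.8 = 2.332 m³/s
w_6 = (16.9 − 10.9)/2 = 3 m; q_6 = 0.88 × 1.63 × 3 = 4.303 m³/s
w_7 = (16.9 − 12.8)/2 = 2.05 m; q_7 = 0.32 × 0.43 × 2.05 = 0.2821 m³/s
Q = Σ qᵢ = 17.81 m³/s
= 17.81 × 1000 = 17810 L/s

17800 L/s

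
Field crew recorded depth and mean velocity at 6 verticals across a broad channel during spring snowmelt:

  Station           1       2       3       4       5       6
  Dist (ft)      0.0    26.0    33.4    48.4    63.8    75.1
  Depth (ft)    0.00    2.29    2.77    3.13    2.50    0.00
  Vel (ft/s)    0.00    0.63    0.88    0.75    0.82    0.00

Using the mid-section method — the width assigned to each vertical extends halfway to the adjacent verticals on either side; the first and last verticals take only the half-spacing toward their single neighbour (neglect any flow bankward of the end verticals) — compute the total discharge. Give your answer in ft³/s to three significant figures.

114 ft³/s

w_2 = (33.4 − 0.0)/2 = 16.7 ft; q_2 = 0.63 × 2.29 × 16.7 = 24.09 ft³/s
w_3 = (48.4 − 26.0)/2 = 11.2 ft; q_3 = 0.88 × 2.77 × 11.2 = 27.30 ft³/s
w_4 = (63.8 − 33.4)/2 = 15.2 ft; q_4 = 0.75 × 3.13 × 15.2 = 35.68 ft³/s
w_5 = (75.1 − 48.4)/2 = 13.35 ft; q_5 = 0.82 × 2.50 × 13.35 = 27.37 ft³/s
Stations 1, 6 contribute zero (depth or velocity is 0).
Q = Σ qᵢ = 114.4 ft³/s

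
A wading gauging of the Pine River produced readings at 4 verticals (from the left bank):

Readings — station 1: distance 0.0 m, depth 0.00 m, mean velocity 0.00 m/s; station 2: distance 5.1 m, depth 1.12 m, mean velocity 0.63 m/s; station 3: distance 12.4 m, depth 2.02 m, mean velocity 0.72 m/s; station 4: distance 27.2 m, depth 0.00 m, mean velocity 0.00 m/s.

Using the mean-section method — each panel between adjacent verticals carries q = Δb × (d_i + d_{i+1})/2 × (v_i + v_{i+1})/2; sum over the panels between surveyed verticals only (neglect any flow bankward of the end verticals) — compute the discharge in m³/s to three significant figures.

14.0 m³/s

Panel 1-2: Δb = 5.1 m, d̄ = (0.00+1.12)/2 = 0.56, v̄ = (0.00+0.63)/2 = 0.315 → q = 5.1×0.56×0.315 = 0.8996 m³/s
Panel 2-3: Δb = 7.3 m, d̄ = (1.12+2.02)/2 = 1.57, v̄ = (0.63+0.72)/2 = 0.675 → q = 7.3×1.57×0.675 = 7.736 m³/s
Panel 3-4: Δb = 14.8 m, d̄ = (2.02+0.00)/2 = 1.01, v̄ = (0.72+0.00)/2 = 0.36 → q = 14.8×1.01×0.36 = 5.381 m³/s
Q = Σ q = 14.02 m³/s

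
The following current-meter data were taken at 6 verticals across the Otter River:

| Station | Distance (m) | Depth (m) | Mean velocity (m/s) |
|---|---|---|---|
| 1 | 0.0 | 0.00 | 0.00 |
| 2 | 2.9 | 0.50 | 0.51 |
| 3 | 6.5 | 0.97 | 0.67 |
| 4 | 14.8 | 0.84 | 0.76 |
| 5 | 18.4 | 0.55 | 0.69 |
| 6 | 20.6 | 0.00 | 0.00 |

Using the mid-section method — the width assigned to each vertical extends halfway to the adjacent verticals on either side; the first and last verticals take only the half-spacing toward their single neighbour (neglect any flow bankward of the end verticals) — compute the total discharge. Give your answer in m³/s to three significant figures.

w_2 = (6.5 − 0.0)/2 = 3.25 m; q_2 = 0.51 × 0.50 × 3.25 = 0.8288 m³/s
w_3 = (14.8 − 2.9)/2 = 5.95 m; q_3 = 0.67 × 0.97 × 5.95 = 3.867 m³/s
w_4 = (18.4 − 6.5)/2 = 5.95 m; q_4 = 0.76 × 0.84 × 5.95 = 3.798 m³/s
w_5 = (20.6 − 14.8)/2 = 2.9 m; q_5 = 0.69 × 0.55 × 2.9 = 1.101 m³/s
Stations 1, 6 contribute zero (depth or velocity is 0).
Q = Σ qᵢ = 9.595 m³/s

9.59 m³/s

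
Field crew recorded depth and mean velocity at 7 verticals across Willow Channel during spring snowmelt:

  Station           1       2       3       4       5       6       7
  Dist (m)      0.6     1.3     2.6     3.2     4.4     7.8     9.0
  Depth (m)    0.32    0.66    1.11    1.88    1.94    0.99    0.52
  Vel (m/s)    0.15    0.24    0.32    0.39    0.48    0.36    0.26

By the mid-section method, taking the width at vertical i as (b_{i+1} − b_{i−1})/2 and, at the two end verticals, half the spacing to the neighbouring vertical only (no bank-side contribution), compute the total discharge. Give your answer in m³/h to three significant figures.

15200 m³/h

w_1 = (1.3 − 0.6)/2 = 0.35 m; q_1 = 0.15 × 0.32 × 0.35 = 0.01680 m³/s
w_2 = (2.6 − 0.6)/2 = 1 m; q_2 = 0.24 × 0.66 × 1 = 0.1584 m³/s
w_3 = (3.2 − 1.3)/2 = 0.95 m; q_3 = 0.32 × 1.11 × 0.95 = 0.3374 m³/s
w_4 = (4.4 − 2.6)/2 = 0.9 m; q_4 = 0.39 × 1.88 × 0.9 = 0.6599 m³/s
w_5 = (7.8 − 3.2)/2 = 2.3 m; q_5 = 0.48 × 1.94 × 2.3 = 2.142 m³/s
w_6 = (9.0 − 4.4)/2 = 2.3 m; q_6 = 0.36 × 0.99 × 2.3 = 0.8197 m³/s
w_7 = (9.0 − 7.8)/2 = 0.6 m; q_7 = 0.26 × 0.52 × 0.6 = 0.08112 m³/s
Q = Σ qᵢ = 4.215 m³/s
= 4.215 × 3600 = 15170 m³/h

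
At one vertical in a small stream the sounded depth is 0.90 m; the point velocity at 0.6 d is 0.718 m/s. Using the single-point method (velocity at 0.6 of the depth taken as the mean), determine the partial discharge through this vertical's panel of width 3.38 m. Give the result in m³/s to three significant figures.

v̄ = v₀.₆ = 0.718 m/s
q = v̄ × d × w = 0.7180 × 0.90 × 3.38 = 2.184 m³/s

2.18 m³/s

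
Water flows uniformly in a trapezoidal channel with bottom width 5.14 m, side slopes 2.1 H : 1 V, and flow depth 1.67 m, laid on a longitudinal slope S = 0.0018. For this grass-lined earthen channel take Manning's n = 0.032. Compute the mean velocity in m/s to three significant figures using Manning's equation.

A = (b + z·y)·y = (5.14 + 2.1×1.67)×1.67 = 14.44 m²
P = b + 2y√(1+z²) = 5.14 + 2×1.67×√(1+2.1²) = 12.91 m
R = A/P = 14.44/12.91 = 1.119 m
Q = (1/n)·A·R^(2/3)·S^(1/2) = (1/0.032) × 14.44 × 1.119^(2/3) × 0.0018^(1/2) = 20.63 m³/s
V = Q/A = 20.63/14.44 = 1.429 m/s

1.43 m/s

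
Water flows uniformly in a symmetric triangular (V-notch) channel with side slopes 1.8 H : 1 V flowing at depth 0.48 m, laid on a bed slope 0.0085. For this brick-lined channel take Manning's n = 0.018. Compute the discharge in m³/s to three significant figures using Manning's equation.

A = z·y² = 1.8×0.48² = 0.4147 m²
P = 2y√(1+z²) = 2×0.48×√(1+1.8²) = 1.977 m
R = A/P = 0.4147/1.977 = 0.2098 m
Q = (1/n)·A·R^(2/3)·S^(1/2) = (1/0.018) × 0.4147 × 0.2098^(2/3) × 0.0085^(1/2) = 0.7500 m³/s

0.750 m³/s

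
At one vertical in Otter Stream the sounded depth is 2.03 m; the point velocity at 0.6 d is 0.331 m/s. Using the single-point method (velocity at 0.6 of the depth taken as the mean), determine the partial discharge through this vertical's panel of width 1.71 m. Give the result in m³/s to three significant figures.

v̄ = v₀.₆ = 0.331 m/s
q = v̄ × d × w = 0.3310 × 2.03 × 1.71 = 1.149 m³/s

1.15 m³/s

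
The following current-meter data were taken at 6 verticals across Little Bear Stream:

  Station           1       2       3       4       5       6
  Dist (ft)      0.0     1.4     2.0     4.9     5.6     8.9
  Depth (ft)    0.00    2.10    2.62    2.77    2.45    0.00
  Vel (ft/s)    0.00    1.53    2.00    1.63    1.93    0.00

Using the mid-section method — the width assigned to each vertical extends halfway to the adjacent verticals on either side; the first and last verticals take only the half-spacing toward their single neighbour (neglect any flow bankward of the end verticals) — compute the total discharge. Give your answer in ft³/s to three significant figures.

30.0 ft³/s

w_2 = (2.0 − 0.0)/2 = 1 ft; q_2 = 1.53 × 2.10 × 1 = 3.213 ft³/s
w_3 = (4.9 − 1.4)/2 = 1.75 ft; q_3 = 2.00 × 2.62 × 1.75 = 9.170 ft³/s
w_4 = (5.6 − 2.0)/2 = 1.8 ft; q_4 = 1.63 × 2.77 × 1.8 = 8.127 ft³/s
w_5 = (8.9 − 4.9)/2 = 2 ft; q_5 = 1.93 × 2.45 × 2 = 9.457 ft³/s
Stations 1, 6 contribute zero (depth or velocity is 0).
Q = Σ qᵢ = 29.97 ft³/s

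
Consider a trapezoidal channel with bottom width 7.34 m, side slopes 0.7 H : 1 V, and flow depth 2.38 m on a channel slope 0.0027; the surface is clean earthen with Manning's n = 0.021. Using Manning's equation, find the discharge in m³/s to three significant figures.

A = (b + z·y)·y = (7.34 + 0.7×2.38)×2.38 = 21.43 m²
P = b + 2y√(1+z²) = 7.34 + 2×2.38×√(1+0.7²) = 13.15 m
R = A/P = 21.43/13.15 = 1.630 m
Q = (1/n)·A·R^(2/3)·S^(1/2) = (1/0.021) × 21.43 × 1.630^(2/3) × 0.0027^(1/2) = 73.45 m³/s

73.5 m³/s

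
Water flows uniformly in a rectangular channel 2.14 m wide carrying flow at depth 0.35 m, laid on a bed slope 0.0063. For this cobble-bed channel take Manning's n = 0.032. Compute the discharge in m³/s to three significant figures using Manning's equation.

A = b·y = 2.14 × 0.35 = 0.7490 m²
P = b + 2y = 2.14 + 2×0.35 = 2.840 m
R = A/P = 0.7490/2.840 = 0.2637 m
Q = (1/n)·A·R^(2/3)·S^(1/2) = (1/0.032) × 0.7490 × 0.2637^(2/3) × 0.0063^(1/2) = 0.7640 m³/s

0.764 m³/s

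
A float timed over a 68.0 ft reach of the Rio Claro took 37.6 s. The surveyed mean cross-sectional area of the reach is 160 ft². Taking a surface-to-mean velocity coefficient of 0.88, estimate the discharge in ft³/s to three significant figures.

v_surface = L / t̄ = 68.0 / 37.6 = 1.809 ft/s
v_mean = 0.88 × 1.809 = 1.591 ft/s
Q = A × v_mean = 160 × 1.591 = 254.6 ft³/s

255 ft³/s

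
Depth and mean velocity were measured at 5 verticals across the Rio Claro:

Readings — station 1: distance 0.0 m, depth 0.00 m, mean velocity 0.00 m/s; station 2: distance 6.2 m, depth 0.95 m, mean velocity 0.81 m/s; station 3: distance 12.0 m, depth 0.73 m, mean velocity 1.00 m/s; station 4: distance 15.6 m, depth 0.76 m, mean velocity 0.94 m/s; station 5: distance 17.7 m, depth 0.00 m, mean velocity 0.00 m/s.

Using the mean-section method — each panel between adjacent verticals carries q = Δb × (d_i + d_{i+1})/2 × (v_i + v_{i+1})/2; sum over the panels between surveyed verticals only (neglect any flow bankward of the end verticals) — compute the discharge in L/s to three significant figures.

8580 L/s

Panel 1-2: Δb = 6.2 m, d̄ = (0.00+0.95)/2 = 0.475, v̄ = (0.00+0.81)/2 = 0.405 → q = 6.2×0.475×0.405 = 1.193 m³/s
Panel 2-3: Δb = 5.8 m, d̄ = (0.95+0.73)/2 = 0.84, v̄ = (0.81+1.00)/2 = 0.905 → q = 5.8×0.84×0.905 = 4.409 m³/s
Panel 3-4: Δb = 3.6 m, d̄ = (0.73+0.76)/2 = 0.745, v̄ = (1.00+0.94)/2 = 0.97 → q = 3.6×0.745×0.97 = 2.602 m³/s
Panel 4-5: Δb = 2.1 m, d̄ = (0.76+0.00)/2 = 0.38, v̄ = (0.94+0.00)/2 = 0.47 → q = 2.1×0.38×0.47 = 0.3751 m³/s
Q = Σ q = 8.578 m³/s
= 8.578 × 1000 = 8578 L/s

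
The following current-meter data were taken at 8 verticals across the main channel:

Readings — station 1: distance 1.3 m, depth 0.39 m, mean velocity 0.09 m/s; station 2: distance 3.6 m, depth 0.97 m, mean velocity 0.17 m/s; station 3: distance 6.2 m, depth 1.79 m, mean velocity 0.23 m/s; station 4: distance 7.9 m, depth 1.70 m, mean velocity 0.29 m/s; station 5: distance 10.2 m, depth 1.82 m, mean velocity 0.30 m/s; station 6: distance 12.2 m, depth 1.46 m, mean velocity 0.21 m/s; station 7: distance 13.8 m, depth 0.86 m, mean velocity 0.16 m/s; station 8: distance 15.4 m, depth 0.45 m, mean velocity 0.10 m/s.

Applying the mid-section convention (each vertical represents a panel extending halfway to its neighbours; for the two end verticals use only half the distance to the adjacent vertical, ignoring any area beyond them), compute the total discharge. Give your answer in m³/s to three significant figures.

4.30 m³/s

w_1 = (3.6 − 1.3)/2 = 1.15 m; q_1 = 0.09 × 0.39 × 1.15 = 0.04037 m³/s
w_2 = (6.2 − 1.3)/2 = 2.45 m; q_2 = 0.17 × 0.97 × 2.45 = 0.4040 m³/s
w_3 = (7.9 − 3.6)/2 = 2.15 m; q_3 = 0.23 × 1.79 × 2.15 = 0.8852 m³/s
w_4 = (10.2 − 6.2)/2 = 2 m; q_4 = 0.29 × 1.70 × 2 = 0.9860 m³/s
w_5 = (12.2 − 7.9)/2 = 2.15 m; q_5 = 0.30 × 1.82 × 2.15 = 1.174 m³/s
w_6 = (13.8 − 10.2)/2 = 1.8 m; q_6 = 0.21 × 1.46 × 1.8 = 0.5519 m³/s
w_7 = (15.4 − 12.2)/2 = 1.6 m; q_7 = 0.16 × 0.86 × 1.6 = 0.2202 m³/s
w_8 = (15.4 − 13.8)/2 = 0.8 m; q_8 = 0.10 × 0.45 × 0.8 = 0.03600 m³/s
Q = Σ qᵢ = 4.297 m³/s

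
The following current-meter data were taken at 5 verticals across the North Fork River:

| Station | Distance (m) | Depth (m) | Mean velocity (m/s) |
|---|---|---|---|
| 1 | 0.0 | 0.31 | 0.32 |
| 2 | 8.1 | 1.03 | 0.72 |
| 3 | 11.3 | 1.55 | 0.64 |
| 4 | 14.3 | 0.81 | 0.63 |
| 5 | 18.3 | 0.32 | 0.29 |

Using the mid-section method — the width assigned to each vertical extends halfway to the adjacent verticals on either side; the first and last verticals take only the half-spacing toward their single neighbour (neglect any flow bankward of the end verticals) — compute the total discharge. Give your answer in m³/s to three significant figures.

w_1 = (8.1 − 0.0)/2 = 4.05 m; q_1 = 0.32 × 0.31 × 4.05 = 0.4018 m³/s
w_2 = (11.3 − 0.0)/2 = 5.65 m; q_2 = 0.72 × 1.03 × 5.65 = 4.190 m³/s
w_3 = (14.3 − 8.1)/2 = 3.1 m; q_3 = 0.64 × 1.55 × 3.1 = 3.075 m³/s
w_4 = (18.3 − 11.3)/2 = 3.5 m; q_4 = 0.63 × 0.81 × 3.5 = 1.786 m³/s
w_5 = (18.3 − 14.3)/2 = 2 m; q_5 = 0.29 × 0.32 × 2 = 0.1856 m³/s
Q = Σ qᵢ = 9.639 m³/s

9.64 m³/s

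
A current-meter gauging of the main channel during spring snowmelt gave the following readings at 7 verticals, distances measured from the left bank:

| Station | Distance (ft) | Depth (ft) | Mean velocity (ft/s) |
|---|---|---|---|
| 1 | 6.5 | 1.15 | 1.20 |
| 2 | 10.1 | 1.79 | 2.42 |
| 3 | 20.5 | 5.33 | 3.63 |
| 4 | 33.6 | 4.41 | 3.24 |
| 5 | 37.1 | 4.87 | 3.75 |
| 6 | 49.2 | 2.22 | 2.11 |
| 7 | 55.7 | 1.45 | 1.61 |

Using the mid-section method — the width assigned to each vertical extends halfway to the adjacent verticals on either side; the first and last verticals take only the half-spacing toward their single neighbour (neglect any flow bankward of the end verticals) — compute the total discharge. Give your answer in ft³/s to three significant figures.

572 ft³/s

w_1 = (10.1 − 6.5)/2 = 1.8 ft; q_1 = 1.20 × 1.15 × 1.8 = 2.484 ft³/s
w_2 = (20.5 − 6.5)/2 = 7 ft; q_2 = 2.42 × 1.79 × 7 = 30.32 ft³/s
w_3 = (33.6 − 10.1)/2 = 11.75 ft; q_3 = 3.63 × 5.33 × 11.75 = 227.3 ft³/s
w_4 = (37.1 − 20.5)/2 = 8.3 ft; q_4 = 3.24 × 4.41 × 8.3 = 118.6 ft³/s
w_5 = (49.2 − 33.6)/2 = 7.8 ft; q_5 = 3.75 × 4.87 × 7.8 = 142.4 ft³/s
w_6 = (55.7 − 37.1)/2 = 9.3 ft; q_6 = 2.11 × 2.22 × 9.3 = 43.56 ft³/s
w_7 = (55.7 − 49.2)/2 = 3.25 ft; q_7 = 1.61 × 1.45 × 3.25 = 7.587 ft³/s
Q = Σ qᵢ = 572.3 ft³/s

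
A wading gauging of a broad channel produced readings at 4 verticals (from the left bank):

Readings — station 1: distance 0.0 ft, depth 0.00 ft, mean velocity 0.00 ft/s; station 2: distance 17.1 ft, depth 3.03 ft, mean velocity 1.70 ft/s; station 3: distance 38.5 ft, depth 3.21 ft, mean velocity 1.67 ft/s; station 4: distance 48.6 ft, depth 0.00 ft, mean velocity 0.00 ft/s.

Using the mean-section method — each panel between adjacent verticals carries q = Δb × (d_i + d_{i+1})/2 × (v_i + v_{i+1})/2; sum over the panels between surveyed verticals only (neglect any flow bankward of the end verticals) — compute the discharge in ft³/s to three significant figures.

148 ft³/s

Panel 1-2: Δb = 17.1 ft, d̄ = (0.00+3.03)/2 = 1.515, v̄ = (0.00+1.70)/2 = 0.85 → q = 17.1×1.515×0.85 = 22.02 ft³/s
Panel 2-3: Δb = 21.4 ft, d̄ = (3.03+3.21)/2 = 3.12, v̄ = (1.70+1.67)/2 = 1.685 → q = 21.4×3.12×1.685 = 112.5 ft³/s
Panel 3-4: Δb = 10.1 ft, d̄ = (3.21+0.00)/2 = 1.605, v̄ = (1.67+0.00)/2 = 0.835 → q = 10.1×1.605×0.835 = 13.54 ft³/s
Q = Σ q = 148.1 ft³/s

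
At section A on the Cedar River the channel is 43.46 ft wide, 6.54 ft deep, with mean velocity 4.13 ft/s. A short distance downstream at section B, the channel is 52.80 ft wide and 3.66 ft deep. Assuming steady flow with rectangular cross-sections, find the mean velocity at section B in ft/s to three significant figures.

Q = A₁V₁ = (43.46×6.54) × 4.13 = 1174 ft³/s
A₂ = 52.80 × 3.66 = 193.2 ft²
V₂ = Q/A₂ = 1174/193.2 = 6.074 ft/s

6.07 ft/s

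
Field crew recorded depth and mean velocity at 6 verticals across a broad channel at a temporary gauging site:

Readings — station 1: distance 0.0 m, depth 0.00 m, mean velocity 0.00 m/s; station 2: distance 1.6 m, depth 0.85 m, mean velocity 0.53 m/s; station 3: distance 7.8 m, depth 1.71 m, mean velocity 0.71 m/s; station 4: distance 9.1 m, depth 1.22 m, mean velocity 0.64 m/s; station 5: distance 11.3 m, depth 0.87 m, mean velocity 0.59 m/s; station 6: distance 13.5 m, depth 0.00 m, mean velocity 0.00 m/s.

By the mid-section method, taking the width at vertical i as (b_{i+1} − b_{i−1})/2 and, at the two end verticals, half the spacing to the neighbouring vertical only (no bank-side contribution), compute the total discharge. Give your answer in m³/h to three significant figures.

w_2 = (7.8 − 0.0)/2 = 3.9 m; q_2 = 0.53 × 0.85 × 3.9 = 1.757 m³/s
w_3 = (9.1 − 1.6)/2 = 3.75 m; q_3 = 0.71 × 1.71 × 3.75 = 4.553 m³/s
w_4 = (11.3 − 7.8)/2 = 1.75 m; q_4 = 0.64 × 1.22 × 1.75 = 1.366 m³/s
w_5 = (13.5 − 9.1)/2 = 2.2 m; q_5 = 0.59 × 0.87 × 2.2 = 1.129 m³/s
Stations 1, 6 contribute zero (depth or velocity is 0).
Q = Σ qᵢ = 8.805 m³/s
= 8.805 × 3600 = 31700 m³/h

31700 m³/h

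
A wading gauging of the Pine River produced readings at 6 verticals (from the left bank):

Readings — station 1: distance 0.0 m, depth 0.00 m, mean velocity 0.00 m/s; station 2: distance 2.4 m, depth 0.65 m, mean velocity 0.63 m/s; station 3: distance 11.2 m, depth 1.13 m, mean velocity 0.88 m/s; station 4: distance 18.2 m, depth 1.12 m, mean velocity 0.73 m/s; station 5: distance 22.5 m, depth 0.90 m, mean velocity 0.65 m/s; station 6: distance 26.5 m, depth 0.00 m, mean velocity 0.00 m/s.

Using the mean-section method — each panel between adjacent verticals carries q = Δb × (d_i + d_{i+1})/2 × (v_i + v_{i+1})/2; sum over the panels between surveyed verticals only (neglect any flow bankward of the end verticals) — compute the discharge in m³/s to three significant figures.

Panel 1-2: Δb = 2.4 m, d̄ = (0.00+0.65)/2 = 0.325, v̄ = (0.00+0.63)/2 = 0.315 → q = 2.4×0.325×0.315 = 0.2457 m³/s
Panel 2-3: Δb = 8.8 m, d̄ = (0.65+1.13)/2 = 0.89, v̄ = (0.63+0.88)/2 = 0.755 → q = 8.8×0.89×0.755 = 5.913 m³/s
Panel 3-4: Δb = 7 m, d̄ = (1.13+1.12)/2 = 1.125, v̄ = (0.88+0.73)/2 = 0.805 → q = 7×1.125×0.805 = 6.339 m³/s
Panel 4-5: Δb = 4.3 m, d̄ = (1.12+0.90)/2 = 1.01, v̄ = (0.73+0.65)/2 = 0.69 → q = 4.3×1.01×0.69 = 2.997 m³/s
Panel 5-6: Δb = 4 m, d̄ = (0.90+0.00)/2 = 0.45, v̄ = (0.65+0.00)/2 = 0.325 → q = 4×0.45×0.325 = 0.5850 m³/s
Q = Σ q = 16.08 m³/s

16.1 m³/s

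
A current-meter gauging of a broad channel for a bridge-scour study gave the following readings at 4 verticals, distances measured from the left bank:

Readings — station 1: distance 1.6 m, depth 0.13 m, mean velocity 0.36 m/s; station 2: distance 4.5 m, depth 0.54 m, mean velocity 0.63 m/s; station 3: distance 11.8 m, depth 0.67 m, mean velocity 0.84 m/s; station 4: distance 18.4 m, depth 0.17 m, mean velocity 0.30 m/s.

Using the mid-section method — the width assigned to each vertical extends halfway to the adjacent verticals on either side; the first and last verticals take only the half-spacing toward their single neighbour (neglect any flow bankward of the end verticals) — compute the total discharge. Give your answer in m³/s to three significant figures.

5.88 m³/s

w_1 = (4.5 − 1.6)/2 = 1.45 m; q_1 = 0.36 × 0.13 × 1.45 = 0.06786 m³/s
w_2 = (11.8 − 1.6)/2 = 5.1 m; q_2 = 0.63 × 0.54 × 5.1 = 1.735 m³/s
w_3 = (18.4 − 4.5)/2 = 6.95 m; q_3 = 0.84 × 0.67 × 6.95 = 3.911 m³/s
w_4 = (18.4 − 11.8)/2 = 3.3 m; q_4 = 0.30 × 0.17 × 3.3 = 0.1683 m³/s
Q = Σ qᵢ = 5.883 m³/s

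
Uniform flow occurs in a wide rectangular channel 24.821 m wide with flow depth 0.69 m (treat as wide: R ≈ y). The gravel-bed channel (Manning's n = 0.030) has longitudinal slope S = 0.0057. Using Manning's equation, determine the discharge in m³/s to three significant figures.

A = b·y = 24.821 × 0.69 = 17.13 m²
Wide channel: R ≈ y = 0.69 m
Q = (1/n)·A·R^(2/3)·S^(1/2) = (1/0.030) × 17.13 × 0.6900^(2/3) × 0.0057^(1/2) = 33.66 m³/s

33.7 m³/s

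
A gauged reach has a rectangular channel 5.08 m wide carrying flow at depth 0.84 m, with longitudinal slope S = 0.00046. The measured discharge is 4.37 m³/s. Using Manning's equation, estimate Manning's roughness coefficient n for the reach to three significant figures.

A = b·y = 5.08 × 0.84 = 4.267 m²
P = b + 2y = 5.08 + 2×0.84 = 6.760 m
R = A/P = 4.267/6.760 = 0.6312 m
n = (1/Q)·A·R^(2/3)·S^(1/2) = (1/4.37) × 4.267 × 0.7359 × 0.02145 = 0.01541

0.0154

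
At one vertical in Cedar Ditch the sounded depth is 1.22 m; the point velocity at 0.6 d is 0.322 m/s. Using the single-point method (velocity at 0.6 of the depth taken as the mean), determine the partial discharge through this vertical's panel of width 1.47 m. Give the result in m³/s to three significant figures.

v̄ = v₀.₆ = 0.322 m/s
q = v̄ × d × w = 0.3220 × 1.22 × 1.47 = 0.5775 m³/s

0.577 m³/s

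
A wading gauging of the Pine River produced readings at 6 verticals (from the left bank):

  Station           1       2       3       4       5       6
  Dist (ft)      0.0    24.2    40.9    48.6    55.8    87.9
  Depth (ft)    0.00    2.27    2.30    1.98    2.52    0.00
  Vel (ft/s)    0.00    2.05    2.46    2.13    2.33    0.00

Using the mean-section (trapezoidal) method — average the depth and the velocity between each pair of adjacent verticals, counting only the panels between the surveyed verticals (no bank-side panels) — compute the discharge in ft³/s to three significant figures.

Panel 1-2: Δb = 24.2 ft, d̄ = (0.00+2.27)/2 = 1.135, v̄ = (0.00+2.05)/2 = 1.025 → q = 24.2×1.135×1.025 = 28.15 ft³/s
Panel 2-3: Δb = 16.7 ft, d̄ = (2.27+2.30)/2 = 2.285, v̄ = (2.05+2.46)/2 = 2.255 → q = 16.7×2.285×2.255 = 86.05 ft³/s
Panel 3-4: Δb = 7.7 ft, d̄ = (2.30+1.98)/2 = 2.14, v̄ = (2.46+2.13)/2 = 2.295 → q = 7.7×2.14×2.295 = 37.82 ft³/s
Panel 4-5: Δb = 7.2 ft, d̄ = (1.98+2.52)/2 = 2.25, v̄ = (2.13+2.33)/2 = 2.23 → q = 7.2×2.25×2.23 = 36.13 ft³/s
Panel 5-6: Δb = 32.1 ft, d̄ = (2.52+0.00)/2 = 1.26, v̄ = (2.33+0.00)/2 = 1.165 → q = 32.1×1.26×1.165 = 47.12 ft³/s
Q = Σ q = 235.3 ft³/s

235 ft³/s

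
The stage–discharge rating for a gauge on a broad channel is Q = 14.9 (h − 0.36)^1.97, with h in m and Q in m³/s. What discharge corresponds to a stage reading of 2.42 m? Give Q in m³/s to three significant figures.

Q = 14.9 × (2.42 − 0.36)^1.97 = 14.9 × 2.06^1.97 = 61.87 m³/s

61.9 m³/s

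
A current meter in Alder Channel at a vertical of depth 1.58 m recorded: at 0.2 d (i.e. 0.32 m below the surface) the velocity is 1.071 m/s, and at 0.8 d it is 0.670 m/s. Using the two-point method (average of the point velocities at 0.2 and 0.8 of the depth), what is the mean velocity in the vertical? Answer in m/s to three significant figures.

v̄ = (1.071 + 0.670) / 2 = 0.8705 m/s

0.871 m/s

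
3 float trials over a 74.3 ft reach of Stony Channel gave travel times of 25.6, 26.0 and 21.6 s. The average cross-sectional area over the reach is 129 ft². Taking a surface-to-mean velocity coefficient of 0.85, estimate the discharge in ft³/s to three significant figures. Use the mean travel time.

334 ft³/s

t̄ = (25.6 + 26.0 + 21.6) / 3 = 24.4 s
v_surface = L / t̄ = 74.3 / 24.4 = 3.045 ft/s
v_mean = 0.85 × 3.045 = 2.588 ft/s
Q = A × v_mean = 129 × 2.588 = 333.9 ft³/s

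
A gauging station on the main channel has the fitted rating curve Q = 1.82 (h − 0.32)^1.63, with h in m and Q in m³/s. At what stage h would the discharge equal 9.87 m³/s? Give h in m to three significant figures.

3.14 m

h − h₀ = (Q/C)^(1/b) = (9.87/1.82)^(1/1.63) = 2.821 m
h = 0.32 + 2.821 = 3.141 m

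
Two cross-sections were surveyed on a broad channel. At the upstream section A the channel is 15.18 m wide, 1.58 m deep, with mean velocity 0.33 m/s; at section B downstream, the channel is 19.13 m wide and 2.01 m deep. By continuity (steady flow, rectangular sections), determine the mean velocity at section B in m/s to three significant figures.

Q = A₁V₁ = (15.18×1.58) × 0.33 = 7.915 m³/s
A₂ = 19.13 × 2.01 = 38.45 m²
V₂ = Q/A₂ = 7.915/38.45 = 0.2058 m/s

0.206 m/s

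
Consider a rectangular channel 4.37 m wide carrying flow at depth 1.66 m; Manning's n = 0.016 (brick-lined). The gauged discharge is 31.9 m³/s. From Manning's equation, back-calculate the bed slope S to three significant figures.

0.00535

A = b·y = 4.37 × 1.66 = 7.254 m²
P = b + 2y = 4.37 + 2×1.66 = 7.690 m
R = A/P = 7.254/7.690 = 0.9433 m
S = (Q·n / (1·A·R^(2/3)))² = (31.9×0.016 / (1×7.254×0.9619))² = 0.005351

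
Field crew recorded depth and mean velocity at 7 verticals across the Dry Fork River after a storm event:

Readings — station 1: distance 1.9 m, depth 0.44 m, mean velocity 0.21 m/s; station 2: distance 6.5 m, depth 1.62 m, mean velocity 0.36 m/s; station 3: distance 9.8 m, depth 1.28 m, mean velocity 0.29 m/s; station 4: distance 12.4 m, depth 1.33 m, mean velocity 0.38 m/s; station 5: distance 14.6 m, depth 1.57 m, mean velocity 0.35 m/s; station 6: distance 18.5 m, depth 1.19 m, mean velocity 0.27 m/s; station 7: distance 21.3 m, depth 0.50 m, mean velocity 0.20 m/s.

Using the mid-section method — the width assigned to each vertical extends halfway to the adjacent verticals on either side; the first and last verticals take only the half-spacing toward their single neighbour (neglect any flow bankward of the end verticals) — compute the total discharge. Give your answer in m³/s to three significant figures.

7.72 m³/s

w_1 = (6.5 − 1.9)/2 = 2.3 m; q_1 = 0.21 × 0.44 × 2.3 = 0.2125 m³/s
w_2 = (9.8 − 1.9)/2 = 3.95 m; q_2 = 0.36 × 1.62 × 3.95 = 2.304 m³/s
w_3 = (12.4 − 6.5)/2 = 2.95 m; q_3 = 0.29 × 1.28 × 2.95 = 1.095 m³/s
w_4 = (14.6 − 9.8)/2 = 2.4 m; q_4 = 0.38 × 1.33 × 2.4 = 1.213 m³/s
w_5 = (18.5 − 12.4)/2 = 3.05 m; q_5 = 0.35 × 1.57 × 3.05 = 1.676 m³/s
w_6 = (21.3 − 14.6)/2 = 3.35 m; q_6 = 0.27 × 1.19 × 3.35 = 1.076 m³/s
w_7 = (21.3 − 18.5)/2 = 1.4 m; q_7 = 0.20 × 0.50 × 1.4 = 0.1400 m³/s
Q = Σ qᵢ = 7.716 m³/s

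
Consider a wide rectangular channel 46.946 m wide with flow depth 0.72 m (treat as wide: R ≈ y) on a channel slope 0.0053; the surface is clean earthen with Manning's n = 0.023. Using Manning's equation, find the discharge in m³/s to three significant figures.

A = b·y = 46.946 × 0.72 = 33.80 m²
Wide channel: R ≈ y = 0.72 m
Q = (1/n)·A·R^(2/3)·S^(1/2) = (1/0.023) × 33.80 × 0.7200^(2/3) × 0.0053^(1/2) = 85.95 m³/s

85.9 m³/s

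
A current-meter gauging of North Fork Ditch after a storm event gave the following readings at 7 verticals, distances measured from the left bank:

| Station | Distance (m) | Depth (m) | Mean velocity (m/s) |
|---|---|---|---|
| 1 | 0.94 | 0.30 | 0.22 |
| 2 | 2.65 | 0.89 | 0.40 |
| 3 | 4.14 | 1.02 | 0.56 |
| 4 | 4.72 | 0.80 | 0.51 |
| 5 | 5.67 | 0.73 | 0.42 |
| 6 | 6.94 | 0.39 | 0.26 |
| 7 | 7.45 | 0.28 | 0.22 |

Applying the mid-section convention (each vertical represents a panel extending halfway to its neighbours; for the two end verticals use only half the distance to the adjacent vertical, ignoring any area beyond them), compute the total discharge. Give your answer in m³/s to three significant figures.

1.98 m³/s

w_1 = (2.65 − 0.94)/2 = 0.855 m; q_1 = 0.22 × 0.30 × 0.855 = 0.05643 m³/s
w_2 = (4.14 − 0.94)/2 = 1.6 m; q_2 = 0.40 × 0.89 × 1.6 = 0.5696 m³/s
w_3 = (4.72 − 2.65)/2 = 1.035 m; q_3 = 0.56 × 1.02 × 1.035 = 0.5912 m³/s
w_4 = (5.67 − 4.14)/2 = 0.765 m; q_4 = 0.51 × 0.80 × 0.765 = 0.3121 m³/s
w_5 = (6.94 − 4.72)/2 = 1.11 m; q_5 = 0.42 × 0.73 × 1.11 = 0.3403 m³/s
w_6 = (7.45 − 5.67)/2 = 0.89 m; q_6 = 0.26 × 0.39 × 0.89 = 0.09025 m³/s
w_7 = (7.45 − 6.94)/2 = 0.255 m; q_7 = 0.22 × 0.28 × 0.255 = 0.01571 m³/s
Q = Σ qᵢ = 1.976 m³/s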